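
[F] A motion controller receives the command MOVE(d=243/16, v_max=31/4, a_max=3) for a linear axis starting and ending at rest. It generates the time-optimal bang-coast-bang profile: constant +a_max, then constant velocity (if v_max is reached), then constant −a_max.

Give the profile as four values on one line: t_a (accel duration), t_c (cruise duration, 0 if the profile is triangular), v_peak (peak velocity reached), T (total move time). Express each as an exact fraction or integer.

t_a=9/4 t_c=0 v_peak=27/4 T=9/2

vₘ²/aₘ = (31/4)²/3 = 961/48
243/16 < 961/48 → triangular
v_peak = √(243/16·3) = √(729/16) = 27/4
t_a = (27/4)/3 = 9/4; t_c = 0
T = 2·9/4 = 9/2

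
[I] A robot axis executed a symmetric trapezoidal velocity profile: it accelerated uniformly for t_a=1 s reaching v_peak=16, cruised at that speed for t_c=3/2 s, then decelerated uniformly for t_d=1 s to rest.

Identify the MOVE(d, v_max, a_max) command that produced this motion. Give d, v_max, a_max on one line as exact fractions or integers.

a_max = 16/1 = 16
d_a = ½·16·1 = 8; d_c = 16·3/2 = 24
d = 2·8 + 24 = 40
t_c = 3/2 > 0 so v_max = 16

d=40 v_max=16 a_max=16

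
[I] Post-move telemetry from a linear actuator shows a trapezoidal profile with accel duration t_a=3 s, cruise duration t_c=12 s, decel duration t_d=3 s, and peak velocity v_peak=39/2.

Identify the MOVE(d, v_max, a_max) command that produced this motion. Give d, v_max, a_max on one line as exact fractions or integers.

a_max = (39/2)/3 = 13/2
d_a = ½·39/2·3 = 117/4; d_c = 39/2·12 = 234
d = 2·117/4 + 234 = 585/2
t_c = 12 > 0 → v_max = v_peak = 39/2

d=585/2 v_max=39/2 a_max=13/2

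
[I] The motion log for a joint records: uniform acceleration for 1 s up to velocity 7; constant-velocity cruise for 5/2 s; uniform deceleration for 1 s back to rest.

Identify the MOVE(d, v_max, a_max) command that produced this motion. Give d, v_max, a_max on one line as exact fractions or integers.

d=49/2 v_max=7 a_max=7

a_max = 7/1 = 7
d_a = ½·7·1 = 7/2; d_c = 7·5/2 = 35/2
d = 2·7/2 + 35/2 = 49/2
t_c = 5/2 > 0 so v_max = 7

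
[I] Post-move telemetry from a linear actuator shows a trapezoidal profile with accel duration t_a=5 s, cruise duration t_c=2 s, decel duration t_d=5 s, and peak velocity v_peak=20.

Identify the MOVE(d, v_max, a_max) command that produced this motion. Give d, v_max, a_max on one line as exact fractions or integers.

d=140 v_max=20 a_max=4

a_max = 20/5 = 4
d_a = ½·20·5 = 50; d_c = 20·2 = 40
d = 2·50 + 40 = 140
t_c = 2 > 0 ⇒ limit active, v_max = 20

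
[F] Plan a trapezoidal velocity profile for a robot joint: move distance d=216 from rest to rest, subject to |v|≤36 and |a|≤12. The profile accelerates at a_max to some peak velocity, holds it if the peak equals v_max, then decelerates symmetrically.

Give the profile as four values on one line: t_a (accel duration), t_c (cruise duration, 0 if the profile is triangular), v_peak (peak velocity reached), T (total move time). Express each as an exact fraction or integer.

t_a=3 t_c=3 v_peak=36 T=9

(v_max)²/a_max = 36²/12 = 108
216 ≥ 108 ⇒ cruise phase
t_a = 36/12 = 3; v_peak = 36
d_cruise = 216 − 108 = 108; t_c = 108/36 = 3
T = 2·3 + 3 = 9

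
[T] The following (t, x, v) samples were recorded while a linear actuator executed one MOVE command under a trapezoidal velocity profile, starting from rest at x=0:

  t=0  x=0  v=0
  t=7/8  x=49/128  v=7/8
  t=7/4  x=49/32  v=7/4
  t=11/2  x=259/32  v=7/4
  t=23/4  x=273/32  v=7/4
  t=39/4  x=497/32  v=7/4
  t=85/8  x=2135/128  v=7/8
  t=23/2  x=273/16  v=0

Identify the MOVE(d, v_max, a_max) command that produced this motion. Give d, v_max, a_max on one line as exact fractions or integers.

d=273/16 v_max=7/4 a_max=1

final state: t=23/2, x=273/16, v=0 → d = 273/16
a_max = (7/8−0)/(7/8−0) = 1
max v = 7/4 over t∈[7/4,39/4] → v_max = 7/4
check: 7/4·(7/4+8) = 273/16 ✓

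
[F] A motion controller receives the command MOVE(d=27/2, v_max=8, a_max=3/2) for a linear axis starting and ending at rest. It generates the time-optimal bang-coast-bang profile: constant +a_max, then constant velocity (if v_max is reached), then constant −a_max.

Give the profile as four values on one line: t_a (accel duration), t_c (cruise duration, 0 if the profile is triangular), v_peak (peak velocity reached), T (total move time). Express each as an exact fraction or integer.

t_a=3 t_c=0 v_peak=9/2 T=6

vₘ²/aₘ = 8²/(3/2) = 128/3
27/2 < 128/3 so t_c = 0
v_peak = √(27/2·3/2) = √(81/4) = 9/2
t_a = (9/2)/(3/2) = 3; t_c = 0
T = 2·3 = 6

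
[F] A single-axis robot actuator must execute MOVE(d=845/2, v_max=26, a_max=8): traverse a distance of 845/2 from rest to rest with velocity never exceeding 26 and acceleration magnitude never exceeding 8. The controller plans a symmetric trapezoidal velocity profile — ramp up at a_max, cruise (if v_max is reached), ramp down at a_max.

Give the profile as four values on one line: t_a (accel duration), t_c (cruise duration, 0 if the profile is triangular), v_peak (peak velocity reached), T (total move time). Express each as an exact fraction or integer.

t_a=13/4 t_c=13 v_peak=26 T=39/2

(v_max)²/a_max = 26²/8 = 169/2
845/2 ≥ 169/2 so v_max reached
t_a = 26/8 = 13/4; v_peak = 26
d_cruise = 845/2 − 169/2 = 338; t_c = 338/26 = 13
T = 2·13/4 + 13 = 39/2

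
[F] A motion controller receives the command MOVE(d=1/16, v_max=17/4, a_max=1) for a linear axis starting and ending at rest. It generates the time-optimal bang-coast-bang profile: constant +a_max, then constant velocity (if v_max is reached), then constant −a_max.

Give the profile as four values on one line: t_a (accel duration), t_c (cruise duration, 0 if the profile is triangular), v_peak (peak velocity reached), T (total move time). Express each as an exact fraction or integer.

(v_max)²/a_max = (17/4)²/1 = 289/16
1/16 < 289/16 ⇒ no cruise
v_peak = √(1/16·1) = √(1/16) = 1/4
t_a = (1/4)/1 = 1/4; t_c = 0
T = 2·1/4 = 1/2

t_a=1/4 t_c=0 v_peak=1/4 T=1/2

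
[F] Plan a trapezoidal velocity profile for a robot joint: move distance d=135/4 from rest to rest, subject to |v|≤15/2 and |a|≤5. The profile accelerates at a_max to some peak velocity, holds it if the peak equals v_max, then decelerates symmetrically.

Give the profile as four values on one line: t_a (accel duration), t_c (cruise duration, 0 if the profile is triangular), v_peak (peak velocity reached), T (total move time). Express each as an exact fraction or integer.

t_a=3/2 t_c=3 v_peak=15/2 T=6

(v_max)²/a_max = (15/2)²/5 = 45/4
135/4 ≥ 45/4 → trapezoidal
t_a = (15/2)/5 = 3/2; v_peak = 15/2
d_cruise = 135/4 − 45/4 = 45/2; t_c = (45/2)/(15/2) = 3
T = 2·3/2 + 3 = 6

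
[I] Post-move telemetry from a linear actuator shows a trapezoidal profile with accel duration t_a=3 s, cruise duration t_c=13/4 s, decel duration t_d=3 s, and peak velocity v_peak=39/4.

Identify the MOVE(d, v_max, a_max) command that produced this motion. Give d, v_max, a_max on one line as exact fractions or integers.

a_max = (39/4)/3 = 13/4
d_a = ½·39/4·3 = 117/8; d_c = 39/4·13/4 = 507/16
d = 2·117/8 + 507/16 = 975/16
t_c = 13/4 > 0 ⇒ limit active, v_max = 39/4

d=975/16 v_max=39/4 a_max=13/4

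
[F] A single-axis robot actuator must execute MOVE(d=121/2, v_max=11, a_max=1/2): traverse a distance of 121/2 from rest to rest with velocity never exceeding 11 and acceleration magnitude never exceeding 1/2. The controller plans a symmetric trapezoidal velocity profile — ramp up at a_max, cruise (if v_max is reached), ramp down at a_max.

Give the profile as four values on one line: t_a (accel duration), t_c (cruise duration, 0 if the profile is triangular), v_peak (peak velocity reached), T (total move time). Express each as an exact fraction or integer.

t_a=11 t_c=0 v_peak=11/2 T=22

vₘ²/aₘ = 11²/(1/2) = 242
121/2 < 242 ⇒ no cruise
v_peak = √(121/2·1/2) = √(121/4) = 11/2
t_a = (11/2)/(1/2) = 11; t_c = 0
T = 2·11 = 22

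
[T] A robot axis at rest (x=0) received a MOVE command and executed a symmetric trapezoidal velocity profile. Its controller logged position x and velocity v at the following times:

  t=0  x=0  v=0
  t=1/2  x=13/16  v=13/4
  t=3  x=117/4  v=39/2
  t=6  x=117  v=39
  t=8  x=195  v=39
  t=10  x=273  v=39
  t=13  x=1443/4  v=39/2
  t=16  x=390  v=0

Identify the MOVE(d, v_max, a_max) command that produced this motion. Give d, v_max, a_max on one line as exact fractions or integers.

d=390 v_max=39 a_max=13/2

final state: t=16, x=390, v=0 → d = 390
a_max = (13/4−0)/(1/2−0) = 13/2
max v = 39 over t∈[6,10] → v_max = 39
check: 39·(6+4) = 390 ✓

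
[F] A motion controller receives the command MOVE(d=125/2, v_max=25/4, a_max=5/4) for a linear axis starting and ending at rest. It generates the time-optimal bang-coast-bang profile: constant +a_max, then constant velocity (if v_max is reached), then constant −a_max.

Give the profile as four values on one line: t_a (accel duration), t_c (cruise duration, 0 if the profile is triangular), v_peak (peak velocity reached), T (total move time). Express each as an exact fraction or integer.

t_a=5 t_c=5 v_peak=25/4 T=15

v_max²/a_max = (25/4)²/(5/4) = 125/4
125/2 ≥ 125/4 so v_max reached
t_a = (25/4)/(5/4) = 5; v_peak = 25/4
d_cruise = 125/2 − 125/4 = 125/4; t_c = (125/4)/(25/4) = 5
T = 2·5 + 5 = 15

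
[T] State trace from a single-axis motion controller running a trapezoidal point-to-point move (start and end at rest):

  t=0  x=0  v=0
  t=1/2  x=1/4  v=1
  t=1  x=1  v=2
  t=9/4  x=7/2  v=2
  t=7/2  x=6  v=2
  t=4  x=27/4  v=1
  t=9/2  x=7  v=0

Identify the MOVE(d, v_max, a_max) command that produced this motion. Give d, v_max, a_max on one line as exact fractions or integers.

final state: t=9/2, x=7, v=0 → d = 7
a_max = (1−0)/(1/2−0) = 2
max v = 2 over t∈[1,7/2] → v_max = 2
check: 2·(1+5/2) = 7 ✓

d=7 v_max=2 a_max=2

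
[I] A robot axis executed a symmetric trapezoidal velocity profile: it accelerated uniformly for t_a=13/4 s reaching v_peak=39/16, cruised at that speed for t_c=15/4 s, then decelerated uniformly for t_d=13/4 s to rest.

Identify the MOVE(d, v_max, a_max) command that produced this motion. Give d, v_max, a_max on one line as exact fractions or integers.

d=273/16 v_max=39/16 a_max=3/4

a_max = (39/16)/(13/4) = 3/4
d_a = ½·39/16·13/4 = 507/128; d_c = 39/16·15/4 = 585/64
d = 2·507/128 + 585/64 = 273/16
t_c = 15/4 > 0 so v_max = 39/16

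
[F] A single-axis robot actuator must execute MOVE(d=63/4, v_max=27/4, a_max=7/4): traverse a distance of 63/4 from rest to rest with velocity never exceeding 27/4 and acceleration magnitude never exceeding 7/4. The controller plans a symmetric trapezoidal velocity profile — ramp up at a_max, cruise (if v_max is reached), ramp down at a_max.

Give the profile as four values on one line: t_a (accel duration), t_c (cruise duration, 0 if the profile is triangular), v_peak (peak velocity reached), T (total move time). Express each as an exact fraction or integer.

t_a=3 t_c=0 v_peak=21/4 T=6

vₘ²/aₘ = (27/4)²/(7/4) = 729/28
63/4 < 729/28 → triangular
v_peak = √(63/4·7/4) = √(441/16) = 21/4
t_a = (21/4)/(7/4) = 3; t_c = 0
T = 2·3 = 6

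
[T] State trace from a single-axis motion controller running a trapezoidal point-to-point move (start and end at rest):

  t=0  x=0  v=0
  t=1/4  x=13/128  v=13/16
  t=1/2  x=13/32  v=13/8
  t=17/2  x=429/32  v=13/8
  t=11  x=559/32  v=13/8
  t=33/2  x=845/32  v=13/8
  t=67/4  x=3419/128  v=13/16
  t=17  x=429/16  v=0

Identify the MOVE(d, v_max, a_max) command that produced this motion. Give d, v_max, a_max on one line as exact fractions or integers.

final state: t=17, x=429/16, v=0 → d = 429/16
a_max = (13/16−0)/(1/4−0) = 13/4
max v = 13/8 over t∈[1/2,33/2] → v_max = 13/8
check: 13/8·(1/2+16) = 429/16 ✓

d=429/16 v_max=13/8 a_max=13/4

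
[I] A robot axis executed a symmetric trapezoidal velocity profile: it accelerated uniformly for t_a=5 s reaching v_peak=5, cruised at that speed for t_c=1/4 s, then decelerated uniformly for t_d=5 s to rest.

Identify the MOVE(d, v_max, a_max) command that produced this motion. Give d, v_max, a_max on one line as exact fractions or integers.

d=105/4 v_max=5 a_max=1

a_max = 5/5 = 1
d_a = ½·5·5 = 25/2; d_c = 5·1/4 = 5/4
d = 2·25/2 + 5/4 = 105/4
t_c = 1/4 > 0 → v_max = v_peak = 5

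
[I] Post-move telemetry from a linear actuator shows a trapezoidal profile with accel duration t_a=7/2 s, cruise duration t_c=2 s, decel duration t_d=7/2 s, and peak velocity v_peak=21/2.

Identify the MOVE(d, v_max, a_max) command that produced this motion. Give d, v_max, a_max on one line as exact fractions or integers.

a_max = (21/2)/(7/2) = 3
d_a = ½·21/2·7/2 = 147/8; d_c = 21/2·2 = 21
d = 2·147/8 + 21 = 231/4
t_c = 2 > 0 so v_max = 21/2

d=231/4 v_max=21/2 a_max=3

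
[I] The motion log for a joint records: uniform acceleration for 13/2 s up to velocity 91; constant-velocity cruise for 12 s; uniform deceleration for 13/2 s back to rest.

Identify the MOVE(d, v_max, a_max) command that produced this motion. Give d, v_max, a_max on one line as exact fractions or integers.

d=3367/2 v_max=91 a_max=14

a_max = 91/(13/2) = 14
d_a = ½·91·13/2 = 1183/4; d_c = 91·12 = 1092
d = 2·1183/4 + 1092 = 3367/2
t_c = 12 > 0 ⇒ limit active, v_max = 91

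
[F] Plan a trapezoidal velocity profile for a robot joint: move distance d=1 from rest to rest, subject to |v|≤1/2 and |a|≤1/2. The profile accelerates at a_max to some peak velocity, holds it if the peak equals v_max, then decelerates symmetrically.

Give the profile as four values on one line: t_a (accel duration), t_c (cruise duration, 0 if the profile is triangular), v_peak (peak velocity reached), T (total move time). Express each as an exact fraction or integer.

t_a=1 t_c=1 v_peak=1/2 T=3

(v_max)²/a_max = (1/2)²/(1/2) = 1/2
1 ≥ 1/2 ⇒ cruise phase
t_a = (1/2)/(1/2) = 1; v_peak = 1/2
d_cruise = 1 − 1/2 = 1/2; t_c = (1/2)/(1/2) = 1
T = 2·1 + 1 = 3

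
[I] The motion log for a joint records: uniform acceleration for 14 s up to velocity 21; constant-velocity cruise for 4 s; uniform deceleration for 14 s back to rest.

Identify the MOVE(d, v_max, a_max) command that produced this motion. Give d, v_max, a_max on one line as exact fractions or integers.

d=378 v_max=21 a_max=3/2

a_max = 21/14 = 3/2
d_a = ½·21·14 = 147; d_c = 21·4 = 84
d = 2·147 + 84 = 378
t_c = 4 > 0 so v_max = 21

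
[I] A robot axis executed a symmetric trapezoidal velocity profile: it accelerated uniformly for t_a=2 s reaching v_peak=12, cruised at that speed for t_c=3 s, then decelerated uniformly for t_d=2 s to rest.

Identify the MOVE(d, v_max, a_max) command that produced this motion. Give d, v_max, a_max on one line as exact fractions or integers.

a_max = 12/2 = 6
d_a = ½·12·2 = 12; d_c = 12·3 = 36
d = 2·12 + 36 = 60
t_c = 3 > 0 → v_max = v_peak = 12

d=60 v_max=12 a_max=6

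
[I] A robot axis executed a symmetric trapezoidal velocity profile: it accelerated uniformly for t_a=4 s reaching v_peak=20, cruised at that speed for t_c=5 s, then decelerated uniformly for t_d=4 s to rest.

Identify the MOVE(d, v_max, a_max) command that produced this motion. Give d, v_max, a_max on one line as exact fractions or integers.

a_max = 20/4 = 5
d_a = ½·20·4 = 40; d_c = 20·5 = 100
d = 2·40 + 100 = 180
t_c = 5 > 0 so v_max = 20

d=180 v_max=20 a_max=5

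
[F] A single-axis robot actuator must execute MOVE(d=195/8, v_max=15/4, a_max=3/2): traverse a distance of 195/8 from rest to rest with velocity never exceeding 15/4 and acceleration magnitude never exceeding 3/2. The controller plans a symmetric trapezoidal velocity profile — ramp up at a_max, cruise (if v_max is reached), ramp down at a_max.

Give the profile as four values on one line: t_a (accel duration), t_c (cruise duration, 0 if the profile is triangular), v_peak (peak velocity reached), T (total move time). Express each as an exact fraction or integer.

vₘ²/aₘ = (15/4)²/(3/2) = 75/8
195/8 ≥ 75/8 so v_max reached
t_a = (15/4)/(3/2) = 5/2; v_peak = 15/4
d_cruise = 195/8 − 75/8 = 15; t_c = 15/(15/4) = 4
T = 2·5/2 + 4 = 9

t_a=5/2 t_c=4 v_peak=15/4 T=9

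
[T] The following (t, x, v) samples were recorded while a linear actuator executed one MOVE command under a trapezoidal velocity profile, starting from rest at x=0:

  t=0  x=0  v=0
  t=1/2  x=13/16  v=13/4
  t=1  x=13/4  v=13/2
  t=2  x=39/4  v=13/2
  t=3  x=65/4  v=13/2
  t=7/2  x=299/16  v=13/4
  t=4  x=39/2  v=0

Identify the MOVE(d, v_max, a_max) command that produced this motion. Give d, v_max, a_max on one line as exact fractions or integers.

d=39/2 v_max=13/2 a_max=13/2

final state: t=4, x=39/2, v=0 → d = 39/2
a_max = (13/4−0)/(1/2−0) = 13/2
max v = 13/2 over t∈[1,3] → v_max = 13/2
check: 13/2·(1+2) = 39/2 ✓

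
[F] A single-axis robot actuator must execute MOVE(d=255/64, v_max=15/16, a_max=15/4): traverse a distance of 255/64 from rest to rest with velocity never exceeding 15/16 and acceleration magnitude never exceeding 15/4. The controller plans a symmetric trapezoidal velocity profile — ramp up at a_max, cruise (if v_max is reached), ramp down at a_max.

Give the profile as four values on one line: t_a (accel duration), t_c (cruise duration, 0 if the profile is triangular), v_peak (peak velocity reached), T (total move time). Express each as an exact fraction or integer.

(v_max)²/a_max = (15/16)²/(15/4) = 15/64
255/64 ≥ 15/64 so v_max reached
t_a = (15/16)/(15/4) = 1/4; v_peak = 15/16
d_cruise = 255/64 − 15/64 = 15/4; t_c = (15/4)/(15/16) = 4
T = 2·1/4 + 4 = 9/2

t_a=1/4 t_c=4 v_peak=15/16 T=9/2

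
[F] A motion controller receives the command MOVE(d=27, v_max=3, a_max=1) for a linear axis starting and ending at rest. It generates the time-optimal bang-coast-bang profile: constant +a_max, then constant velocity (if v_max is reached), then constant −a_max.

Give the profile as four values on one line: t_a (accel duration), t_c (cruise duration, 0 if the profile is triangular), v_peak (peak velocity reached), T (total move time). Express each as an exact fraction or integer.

t_a=3 t_c=6 v_peak=3 T=12

(v_max)²/a_max = 3²/1 = 9
27 ≥ 9 ⇒ cruise phase
t_a = 3/1 = 3; v_peak = 3
d_cruise = 27 − 9 = 18; t_c = 18/3 = 6
T = 2·3 + 6 = 12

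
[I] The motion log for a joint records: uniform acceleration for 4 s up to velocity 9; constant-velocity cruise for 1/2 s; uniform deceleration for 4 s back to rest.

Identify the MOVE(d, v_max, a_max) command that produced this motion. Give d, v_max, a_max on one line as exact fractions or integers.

d=81/2 v_max=9 a_max=9/4

a_max = 9/4
d_a = ½·9·4 = 18; d_c = 9·1/2 = 9/2
d = 2·18 + 9/2 = 81/2
t_c = 1/2 > 0 ⇒ limit active, v_max = 9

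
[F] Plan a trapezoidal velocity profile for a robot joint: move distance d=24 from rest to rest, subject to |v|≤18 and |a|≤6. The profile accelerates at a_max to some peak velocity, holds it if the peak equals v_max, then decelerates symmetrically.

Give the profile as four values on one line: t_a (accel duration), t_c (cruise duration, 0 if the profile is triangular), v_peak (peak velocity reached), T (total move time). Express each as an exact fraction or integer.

vₘ²/aₘ = 18²/6 = 54
24 < 54 so t_c = 0
v_peak = √(24·6) = √144 = 12
t_a = 12/6 = 2; t_c = 0
T = 2·2 = 4

t_a=2 t_c=0 v_peak=12 T=4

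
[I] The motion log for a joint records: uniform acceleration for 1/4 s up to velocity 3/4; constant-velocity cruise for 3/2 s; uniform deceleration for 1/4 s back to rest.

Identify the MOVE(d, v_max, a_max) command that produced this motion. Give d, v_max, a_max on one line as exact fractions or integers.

a_max = (3/4)/(1/4) = 3
d_a = ½·3/4·1/4 = 3/32; d_c = 3/4·3/2 = 9/8
d = 2·3/32 + 9/8 = 21/16
t_c = 3/2 > 0 so v_max = 3/4

d=21/16 v_max=3/4 a_max=3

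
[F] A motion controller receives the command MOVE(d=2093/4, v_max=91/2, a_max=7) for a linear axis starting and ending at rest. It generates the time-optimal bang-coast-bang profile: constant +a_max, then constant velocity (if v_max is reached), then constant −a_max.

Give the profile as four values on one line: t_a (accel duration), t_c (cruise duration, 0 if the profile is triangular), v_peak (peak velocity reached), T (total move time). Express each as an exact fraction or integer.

vₘ²/aₘ = (91/2)²/7 = 1183/4
2093/4 ≥ 1183/4 so v_max reached
t_a = (91/2)/7 = 13/2; v_peak = 91/2
d_cruise = 2093/4 − 1183/4 = 455/2; t_c = (455/2)/(91/2) = 5
T = 2·13/2 + 5 = 18

t_a=13/2 t_c=5 v_peak=91/2 T=18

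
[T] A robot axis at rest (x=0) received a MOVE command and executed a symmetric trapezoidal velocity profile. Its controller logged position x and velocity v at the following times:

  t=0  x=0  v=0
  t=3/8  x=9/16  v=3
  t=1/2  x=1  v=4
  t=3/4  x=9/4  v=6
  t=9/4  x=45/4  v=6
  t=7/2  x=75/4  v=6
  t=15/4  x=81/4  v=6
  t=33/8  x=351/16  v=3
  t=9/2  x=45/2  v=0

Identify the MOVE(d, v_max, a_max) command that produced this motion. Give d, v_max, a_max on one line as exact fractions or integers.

d=45/2 v_max=6 a_max=8

final state: t=9/2, x=45/2, v=0 → d = 45/2
a_max = (3−0)/(3/8−0) = 8
max v = 6 over t∈[3/4,15/4] → v_max = 6
check: 6·(3/4+3) = 45/2 ✓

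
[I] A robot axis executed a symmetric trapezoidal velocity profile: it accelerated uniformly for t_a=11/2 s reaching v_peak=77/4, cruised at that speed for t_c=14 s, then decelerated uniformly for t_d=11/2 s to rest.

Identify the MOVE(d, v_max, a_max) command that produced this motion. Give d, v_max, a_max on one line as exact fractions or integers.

d=3003/8 v_max=77/4 a_max=7/2

a_max = (77/4)/(11/2) = 7/2
d_a = ½·77/4·11/2 = 847/16; d_c = 77/4·14 = 539/2
d = 2·847/16 + 539/2 = 3003/8
t_c = 14 > 0 ⇒ limit active, v_max = 77/4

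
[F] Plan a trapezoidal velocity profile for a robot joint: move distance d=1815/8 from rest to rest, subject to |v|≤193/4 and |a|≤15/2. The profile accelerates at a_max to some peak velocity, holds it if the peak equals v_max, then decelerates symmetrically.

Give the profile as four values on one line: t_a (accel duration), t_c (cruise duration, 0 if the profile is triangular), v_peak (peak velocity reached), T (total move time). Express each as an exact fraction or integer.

t_a=11/2 t_c=0 v_peak=165/4 T=11

vₘ²/aₘ = (193/4)²/(15/2) = 37249/120
1815/8 < 37249/120 → triangular
v_peak = √(1815/8·15/2) = √(27225/16) = 165/4
t_a = (165/4)/(15/2) = 11/2; t_c = 0
T = 2·11/2 = 11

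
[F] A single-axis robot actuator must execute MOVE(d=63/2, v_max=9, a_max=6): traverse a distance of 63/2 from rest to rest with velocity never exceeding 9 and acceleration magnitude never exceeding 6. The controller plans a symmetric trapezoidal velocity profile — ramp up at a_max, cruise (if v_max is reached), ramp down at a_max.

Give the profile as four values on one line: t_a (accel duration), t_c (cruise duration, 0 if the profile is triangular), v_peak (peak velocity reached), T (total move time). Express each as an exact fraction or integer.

t_a=3/2 t_c=2 v_peak=9 T=5

vₘ²/aₘ = 9²/6 = 27/2
63/2 ≥ 27/2 so v_max reached
t_a = 9/6 = 3/2; v_peak = 9
d_cruise = 63/2 − 27/2 = 18; t_c = 18/9 = 2
T = 2·3/2 + 2 = 5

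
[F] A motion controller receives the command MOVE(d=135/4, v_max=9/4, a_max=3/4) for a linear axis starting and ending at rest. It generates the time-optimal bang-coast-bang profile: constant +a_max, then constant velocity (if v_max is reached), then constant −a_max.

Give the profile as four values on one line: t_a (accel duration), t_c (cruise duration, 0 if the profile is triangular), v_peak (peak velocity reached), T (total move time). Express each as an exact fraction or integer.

t_a=3 t_c=12 v_peak=9/4 T=18

vₘ²/aₘ = (9/4)²/(3/4) = 27/4
135/4 ≥ 27/4 so v_max reached
t_a = (9/4)/(3/4) = 3; v_peak = 9/4
d_cruise = 135/4 − 27/4 = 27; t_c = 27/(9/4) = 12
T = 2·3 + 12 = 18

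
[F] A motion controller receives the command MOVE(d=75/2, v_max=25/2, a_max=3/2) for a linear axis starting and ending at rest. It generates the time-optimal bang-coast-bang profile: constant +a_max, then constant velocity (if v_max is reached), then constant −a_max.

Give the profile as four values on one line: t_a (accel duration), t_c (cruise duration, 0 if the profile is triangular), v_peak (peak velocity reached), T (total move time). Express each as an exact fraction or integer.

t_a=5 t_c=0 v_peak=15/2 T=10

v_max²/a_max = (25/2)²/(3/2) = 625/6
75/2 < 625/6 ⇒ no cruise
v_peak = √(75/2·3/2) = √(225/4) = 15/2
t_a = (15/2)/(3/2) = 5; t_c = 0
T = 2·5 = 10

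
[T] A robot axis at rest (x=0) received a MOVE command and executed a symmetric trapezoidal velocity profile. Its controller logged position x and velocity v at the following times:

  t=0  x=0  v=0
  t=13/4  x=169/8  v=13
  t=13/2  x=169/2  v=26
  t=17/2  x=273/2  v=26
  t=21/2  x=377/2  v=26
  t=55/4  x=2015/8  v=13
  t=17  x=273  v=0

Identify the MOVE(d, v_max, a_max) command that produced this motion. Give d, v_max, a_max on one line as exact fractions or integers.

final state: t=17, x=273, v=0 → d = 273
a_max = (13−0)/(13/4−0) = 4
max v = 26 over t∈[13/2,21/2] → v_max = 26
check: 26·(13/2+4) = 273 ✓

d=273 v_max=26 a_max=4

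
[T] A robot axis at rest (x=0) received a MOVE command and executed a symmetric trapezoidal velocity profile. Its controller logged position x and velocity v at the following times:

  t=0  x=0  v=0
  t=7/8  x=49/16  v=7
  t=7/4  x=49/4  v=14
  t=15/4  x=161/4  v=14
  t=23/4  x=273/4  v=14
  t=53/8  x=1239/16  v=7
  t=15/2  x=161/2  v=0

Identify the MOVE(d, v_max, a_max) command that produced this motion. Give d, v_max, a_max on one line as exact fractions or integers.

final state: t=15/2, x=161/2, v=0 → d = 161/2
a_max = (7−0)/(7/8−0) = 8
max v = 14 over t∈[7/4,23/4] → v_max = 14
check: 14·(7/4+4) = 161/2 ✓

d=161/2 v_max=14 a_max=8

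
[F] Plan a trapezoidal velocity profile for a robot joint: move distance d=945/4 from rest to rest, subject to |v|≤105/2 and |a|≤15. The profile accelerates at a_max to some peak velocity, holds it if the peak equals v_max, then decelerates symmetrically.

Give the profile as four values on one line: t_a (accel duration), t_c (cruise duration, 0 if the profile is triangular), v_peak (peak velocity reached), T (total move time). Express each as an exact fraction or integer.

t_a=7/2 t_c=1 v_peak=105/2 T=8

vₘ²/aₘ = (105/2)²/15 = 735/4
945/4 ≥ 735/4 so v_max reached
t_a = (105/2)/15 = 7/2; v_peak = 105/2
d_cruise = 945/4 − 735/4 = 105/2; t_c = (105/2)/(105/2) = 1
T = 2·7/2 + 1 = 8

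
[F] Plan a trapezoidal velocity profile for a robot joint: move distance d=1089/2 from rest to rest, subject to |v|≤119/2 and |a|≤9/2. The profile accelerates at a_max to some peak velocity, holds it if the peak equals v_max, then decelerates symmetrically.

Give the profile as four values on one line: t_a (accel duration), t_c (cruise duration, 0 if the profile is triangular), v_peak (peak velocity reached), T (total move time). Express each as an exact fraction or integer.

(v_max)²/a_max = (119/2)²/(9/2) = 14161/18
1089/2 < 14161/18 ⇒ no cruise
v_peak = √(1089/2·9/2) = √(9801/4) = 99/2
t_a = (99/2)/(9/2) = 11; t_c = 0
T = 2·11 = 22

t_a=11 t_c=0 v_peak=99/2 T=22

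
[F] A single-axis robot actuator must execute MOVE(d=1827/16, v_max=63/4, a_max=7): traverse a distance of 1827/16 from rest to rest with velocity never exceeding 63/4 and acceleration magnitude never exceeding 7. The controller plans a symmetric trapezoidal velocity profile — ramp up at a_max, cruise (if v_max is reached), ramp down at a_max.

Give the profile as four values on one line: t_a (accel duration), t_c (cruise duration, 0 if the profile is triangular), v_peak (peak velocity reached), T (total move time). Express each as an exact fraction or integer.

v_max²/a_max = (63/4)²/7 = 567/16
1827/16 ≥ 567/16 so v_max reached
t_a = (63/4)/7 = 9/4; v_peak = 63/4
d_cruise = 1827/16 − 567/16 = 315/4; t_c = (315/4)/(63/4) = 5
T = 2·9/4 + 5 = 19/2

t_a=9/4 t_c=5 v_peak=63/4 T=19/2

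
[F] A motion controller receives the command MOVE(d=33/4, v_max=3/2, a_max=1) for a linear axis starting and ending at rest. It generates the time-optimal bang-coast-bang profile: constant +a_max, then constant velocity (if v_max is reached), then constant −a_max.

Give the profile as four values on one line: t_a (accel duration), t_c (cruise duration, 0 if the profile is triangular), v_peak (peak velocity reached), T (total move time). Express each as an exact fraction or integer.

v_max²/a_max = (3/2)²/1 = 9/4
33/4 ≥ 9/4 → trapezoidal
t_a = (3/2)/1 = 3/2; v_peak = 3/2
d_cruise = 33/4 − 9/4 = 6; t_c = 6/(3/2) = 4
T = 2·3/2 + 4 = 7

t_a=3/2 t_c=4 v_peak=3/2 T=7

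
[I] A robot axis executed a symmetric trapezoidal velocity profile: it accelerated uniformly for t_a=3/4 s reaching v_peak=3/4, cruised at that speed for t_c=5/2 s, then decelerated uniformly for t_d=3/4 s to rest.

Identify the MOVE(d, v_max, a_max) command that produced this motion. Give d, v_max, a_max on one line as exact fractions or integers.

a_max = (3/4)/(3/4) = 1
d_a = ½·3/4·3/4 = 9/32; d_c = 3/4·5/2 = 15/8
d = 2·9/32 + 15/8 = 39/16
t_c = 5/2 > 0 → v_max = v_peak = 3/4

d=39/16 v_max=3/4 a_max=1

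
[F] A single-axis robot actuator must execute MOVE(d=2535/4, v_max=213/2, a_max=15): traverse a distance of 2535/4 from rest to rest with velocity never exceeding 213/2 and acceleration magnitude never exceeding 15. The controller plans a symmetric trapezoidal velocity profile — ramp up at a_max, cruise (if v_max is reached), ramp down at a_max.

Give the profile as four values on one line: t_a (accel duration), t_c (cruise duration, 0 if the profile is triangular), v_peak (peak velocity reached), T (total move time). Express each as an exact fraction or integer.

v_max²/a_max = (213/2)²/15 = 15123/20
2535/4 < 15123/20 → triangular
v_peak = √(2535/4·15) = √(38025/4) = 195/2
t_a = (195/2)/15 = 13/2; t_c = 0
T = 2·13/2 = 13

t_a=13/2 t_c=0 v_peak=195/2 T=13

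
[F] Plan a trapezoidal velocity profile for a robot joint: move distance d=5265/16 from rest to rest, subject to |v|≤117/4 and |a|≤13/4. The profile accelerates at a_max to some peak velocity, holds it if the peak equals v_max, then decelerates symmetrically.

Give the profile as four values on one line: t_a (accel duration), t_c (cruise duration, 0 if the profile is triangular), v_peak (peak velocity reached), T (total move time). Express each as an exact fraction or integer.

t_a=9 t_c=9/4 v_peak=117/4 T=81/4

(v_max)²/a_max = (117/4)²/(13/4) = 1053/4
5265/16 ≥ 1053/4 → trapezoidal
t_a = (117/4)/(13/4) = 9; v_peak = 117/4
d_cruise = 5265/16 − 1053/4 = 1053/16; t_c = (1053/16)/(117/4) = 9/4
T = 2·9 + 9/4 = 81/4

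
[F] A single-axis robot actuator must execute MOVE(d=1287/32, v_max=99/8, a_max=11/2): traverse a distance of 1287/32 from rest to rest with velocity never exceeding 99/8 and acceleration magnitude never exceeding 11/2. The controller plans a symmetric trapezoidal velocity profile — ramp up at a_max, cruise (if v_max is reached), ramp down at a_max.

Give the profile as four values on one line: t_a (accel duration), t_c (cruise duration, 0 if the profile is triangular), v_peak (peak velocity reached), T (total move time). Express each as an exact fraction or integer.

t_a=9/4 t_c=1 v_peak=99/8 T=11/2

(v_max)²/a_max = (99/8)²/(11/2) = 891/32
1287/32 ≥ 891/32 so v_max reached
t_a = (99/8)/(11/2) = 9/4; v_peak = 99/8
d_cruise = 1287/32 − 891/32 = 99/8; t_c = (99/8)/(99/8) = 1
T = 2·9/4 + 1 = 11/2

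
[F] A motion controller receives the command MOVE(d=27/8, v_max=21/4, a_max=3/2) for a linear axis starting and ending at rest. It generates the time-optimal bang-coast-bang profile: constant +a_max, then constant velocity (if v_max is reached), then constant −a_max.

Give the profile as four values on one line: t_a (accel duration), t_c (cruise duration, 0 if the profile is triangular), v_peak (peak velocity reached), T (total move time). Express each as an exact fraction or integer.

t_a=3/2 t_c=0 v_peak=9/4 T=3

v_max²/a_max = (21/4)²/(3/2) = 147/8
27/8 < 147/8 ⇒ no cruise
v_peak = √(27/8·3/2) = √(81/16) = 9/4
t_a = (9/4)/(3/2) = 3/2; t_c = 0
T = 2·3/2 = 3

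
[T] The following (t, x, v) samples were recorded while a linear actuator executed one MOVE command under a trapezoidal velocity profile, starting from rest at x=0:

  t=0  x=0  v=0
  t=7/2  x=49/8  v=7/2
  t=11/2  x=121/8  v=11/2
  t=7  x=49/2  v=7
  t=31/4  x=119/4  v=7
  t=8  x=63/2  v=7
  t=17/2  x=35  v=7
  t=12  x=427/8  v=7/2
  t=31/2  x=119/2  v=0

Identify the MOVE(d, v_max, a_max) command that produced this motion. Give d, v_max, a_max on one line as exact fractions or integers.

d=119/2 v_max=7 a_max=1

final state: t=31/2, x=119/2, v=0 → d = 119/2
a_max = (7/2−0)/(7/2−0) = 1
max v = 7 over t∈[7,17/2] → v_max = 7
check: 7·(7+3/2) = 119/2 ✓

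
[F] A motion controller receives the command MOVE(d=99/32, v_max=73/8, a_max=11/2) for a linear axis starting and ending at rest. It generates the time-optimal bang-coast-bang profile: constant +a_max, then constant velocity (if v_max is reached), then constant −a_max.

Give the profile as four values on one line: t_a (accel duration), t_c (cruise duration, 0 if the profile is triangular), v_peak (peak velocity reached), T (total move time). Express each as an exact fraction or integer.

(v_max)²/a_max = (73/8)²/(11/2) = 5329/352
99/32 < 5329/352 → triangular
v_peak = √(99/32·11/2) = √(1089/64) = 33/8
t_a = (33/8)/(11/2) = 3/4; t_c = 0
T = 2·3/4 = 3/2

t_a=3/4 t_c=0 v_peak=33/8 T=3/2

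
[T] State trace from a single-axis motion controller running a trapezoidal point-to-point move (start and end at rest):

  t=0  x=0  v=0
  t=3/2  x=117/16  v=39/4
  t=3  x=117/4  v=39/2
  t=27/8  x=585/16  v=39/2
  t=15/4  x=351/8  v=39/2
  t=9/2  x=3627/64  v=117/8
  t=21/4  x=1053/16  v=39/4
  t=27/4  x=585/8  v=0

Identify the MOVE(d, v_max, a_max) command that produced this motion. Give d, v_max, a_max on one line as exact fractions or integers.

d=585/8 v_max=39/2 a_max=13/2

final state: t=27/4, x=585/8, v=0 → d = 585/8
a_max = (39/4−0)/(3/2−0) = 13/2
max v = 39/2 over t∈[3,15/4] → v_max = 39/2
check: 39/2·(3+3/4) = 585/8 ✓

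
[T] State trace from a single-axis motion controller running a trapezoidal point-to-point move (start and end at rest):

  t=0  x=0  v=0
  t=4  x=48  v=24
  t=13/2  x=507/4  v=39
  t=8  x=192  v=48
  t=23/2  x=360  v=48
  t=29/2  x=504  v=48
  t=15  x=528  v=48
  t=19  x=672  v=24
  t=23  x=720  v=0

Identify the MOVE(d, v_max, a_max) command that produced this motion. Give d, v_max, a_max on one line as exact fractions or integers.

d=720 v_max=48 a_max=6

final state: t=23, x=720, v=0 → d = 720
a_max = (24−0)/(4−0) = 6
max v = 48 over t∈[8,15] → v_max = 48
check: 48·(8+7) = 720 ✓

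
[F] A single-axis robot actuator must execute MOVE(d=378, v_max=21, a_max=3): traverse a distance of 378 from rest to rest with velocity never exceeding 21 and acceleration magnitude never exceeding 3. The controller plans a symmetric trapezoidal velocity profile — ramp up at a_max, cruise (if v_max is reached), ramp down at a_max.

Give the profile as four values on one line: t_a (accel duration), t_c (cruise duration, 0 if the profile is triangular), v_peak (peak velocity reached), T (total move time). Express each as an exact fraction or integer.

t_a=7 t_c=11 v_peak=21 T=25

(v_max)²/a_max = 21²/3 = 147
378 ≥ 147 → trapezoidal
t_a = 21/3 = 7; v_peak = 21
d_cruise = 378 − 147 = 231; t_c = 231/21 = 11
T = 2·7 + 11 = 25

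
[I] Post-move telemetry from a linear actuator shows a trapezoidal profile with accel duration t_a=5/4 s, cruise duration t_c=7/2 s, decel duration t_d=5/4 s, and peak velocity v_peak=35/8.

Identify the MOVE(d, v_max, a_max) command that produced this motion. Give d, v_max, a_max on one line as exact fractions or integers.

a_max = (35/8)/(5/4) = 7/2
d_a = ½·35/8·5/4 = 175/64; d_c = 35/8·7/2 = 245/16
d = 2·175/64 + 245/16 = 665/32
t_c = 7/2 > 0 so v_max = 35/8

d=665/32 v_max=35/8 a_max=7/2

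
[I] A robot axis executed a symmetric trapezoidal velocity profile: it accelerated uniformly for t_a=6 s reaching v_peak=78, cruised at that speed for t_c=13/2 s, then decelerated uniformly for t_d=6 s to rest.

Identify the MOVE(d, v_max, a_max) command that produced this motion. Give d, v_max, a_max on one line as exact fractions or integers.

d=975 v_max=78 a_max=13

a_max = 78/6 = 13
d_a = ½·78·6 = 234; d_c = 78·13/2 = 507
d = 2·234 + 507 = 975
t_c = 13/2 > 0 so v_max = 78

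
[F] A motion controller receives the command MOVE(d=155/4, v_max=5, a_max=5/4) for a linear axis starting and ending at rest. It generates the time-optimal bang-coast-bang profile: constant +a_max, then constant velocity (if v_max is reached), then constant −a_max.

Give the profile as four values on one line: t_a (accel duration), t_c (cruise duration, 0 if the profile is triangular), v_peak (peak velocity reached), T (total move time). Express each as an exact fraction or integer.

t_a=4 t_c=15/4 v_peak=5 T=47/4

(v_max)²/a_max = 5²/(5/4) = 20
155/4 ≥ 20 → trapezoidal
t_a = 5/(5/4) = 4; v_peak = 5
d_cruise = 155/4 − 20 = 75/4; t_c = (75/4)/5 = 15/4
T = 2·4 + 15/4 = 47/4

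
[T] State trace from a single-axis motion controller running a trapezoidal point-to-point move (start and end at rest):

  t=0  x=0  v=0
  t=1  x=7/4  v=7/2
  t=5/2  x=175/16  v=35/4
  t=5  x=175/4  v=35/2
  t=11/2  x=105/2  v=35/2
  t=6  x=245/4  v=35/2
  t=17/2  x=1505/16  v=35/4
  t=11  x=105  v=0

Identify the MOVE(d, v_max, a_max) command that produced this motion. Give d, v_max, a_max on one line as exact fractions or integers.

d=105 v_max=35/2 a_max=7/2

final state: t=11, x=105, v=0 → d = 105
a_max = (7/2−0)/(1−0) = 7/2
max v = 35/2 over t∈[5,6] → v_max = 35/2
check: 35/2·(5+1) = 105 ✓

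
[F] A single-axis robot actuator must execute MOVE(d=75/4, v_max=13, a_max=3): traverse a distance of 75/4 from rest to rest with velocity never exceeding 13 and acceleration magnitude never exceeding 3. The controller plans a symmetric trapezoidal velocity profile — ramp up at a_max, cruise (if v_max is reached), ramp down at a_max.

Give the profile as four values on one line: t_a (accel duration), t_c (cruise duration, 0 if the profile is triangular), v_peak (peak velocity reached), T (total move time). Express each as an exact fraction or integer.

t_a=5/2 t_c=0 v_peak=15/2 T=5

v_max²/a_max = 13²/3 = 169/3
75/4 < 169/3 → triangular
v_peak = √(75/4·3) = √(225/4) = 15/2
t_a = (15/2)/3 = 5/2; t_c = 0
T = 2·5/2 = 5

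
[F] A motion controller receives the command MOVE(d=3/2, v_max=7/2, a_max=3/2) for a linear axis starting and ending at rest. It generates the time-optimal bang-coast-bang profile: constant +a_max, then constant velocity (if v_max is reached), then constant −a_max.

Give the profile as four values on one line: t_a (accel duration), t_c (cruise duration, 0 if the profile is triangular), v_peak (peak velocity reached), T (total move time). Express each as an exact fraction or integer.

vₘ²/aₘ = (7/2)²/(3/2) = 49/6
3/2 < 49/6 ⇒ no cruise
v_peak = √(3/2·3/2) = √(9/4) = 3/2
t_a = (3/2)/(3/2) = 1; t_c = 0
T = 2·1 = 2

t_a=1 t_c=0 v_peak=3/2 T=2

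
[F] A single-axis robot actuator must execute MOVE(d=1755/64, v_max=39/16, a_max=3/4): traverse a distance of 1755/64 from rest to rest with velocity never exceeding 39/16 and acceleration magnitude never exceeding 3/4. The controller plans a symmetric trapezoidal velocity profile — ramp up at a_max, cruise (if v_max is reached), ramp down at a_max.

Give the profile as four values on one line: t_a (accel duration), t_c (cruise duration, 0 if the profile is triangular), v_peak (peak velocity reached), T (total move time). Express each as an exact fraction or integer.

(v_max)²/a_max = (39/16)²/(3/4) = 507/64
1755/64 ≥ 507/64 so v_max reached
t_a = (39/16)/(3/4) = 13/4; v_peak = 39/16
d_cruise = 1755/64 − 507/64 = 39/2; t_c = (39/2)/(39/16) = 8
T = 2·13/4 + 8 = 29/2

t_a=13/4 t_c=8 v_peak=39/16 T=29/2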